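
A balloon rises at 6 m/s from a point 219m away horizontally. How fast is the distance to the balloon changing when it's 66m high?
132√5813/5813 ≈ 1.731 m/s

z² = 219² + y²
z = √(219² + 66²) = 3√5813
dz/dt = y/z · dy/dt = 66/(3√5813) · 6 = 132√5813/5813 ≈ 1.731 m/s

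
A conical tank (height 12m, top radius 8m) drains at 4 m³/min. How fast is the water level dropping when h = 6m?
1/(4π) ≈ 0.07958 m/min

r/h = 8/12, so r = (2/3)h
V = (1/3)πr²h = (1/3)π((2/3)h)²h = (4/27)πh³
dV/dh = (4/9)πh²
dh/dt = (dV/dt)/(dV/dh) = -4/((4/9)π·6²) = -1/(4π) m/min
The level is dropping at 1/(4π) ≈ 0.07958 m/min.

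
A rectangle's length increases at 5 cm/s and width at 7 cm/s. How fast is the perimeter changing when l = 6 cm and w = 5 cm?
24 cm/s

P = 2(l + w)
dP/dt = 2(dl/dt + dw/dt) = 2(5 + 7) = 24 cm/s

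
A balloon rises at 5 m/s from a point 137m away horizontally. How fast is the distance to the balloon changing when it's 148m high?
740√40673/40673 ≈ 3.669 m/s

z² = 137² + y²
z = √(137² + 148²) = √40673
dz/dt = y/z · dy/dt = 148/√40673 · 5 = 740√40673/40673 ≈ 3.669 m/s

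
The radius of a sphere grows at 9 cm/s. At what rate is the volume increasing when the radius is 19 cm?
12996π cm³/s

V = (4/3)πr³
dV/dt = dV/dr · dr/dt = 4πr² · 9
At r = 19: dV/dt = 12996π cm³/s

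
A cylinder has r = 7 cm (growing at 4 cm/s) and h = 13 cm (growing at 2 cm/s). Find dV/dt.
826π cm³/s

V = πr²h
dV/dt = 2πrh·dr/dt + πr²·dh/dt
= 2π(7)(13)(4) + π(7)²(2)
= 826π cm³/s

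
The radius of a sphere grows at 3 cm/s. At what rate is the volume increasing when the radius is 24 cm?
6912π cm³/s

V = (4/3)πr³
dV/dt = dV/dr · dr/dt = 4πr² · 3
At r = 24: dV/dt = 6912π cm³/s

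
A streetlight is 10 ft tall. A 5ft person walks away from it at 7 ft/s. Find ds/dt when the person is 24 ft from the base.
7 ft/s

By similar triangles: 10/(x+s) = 5/s
Solving: s = 5x/5
ds/dt = 5/5 · dx/dt = 1 · 7 = 7 ft/s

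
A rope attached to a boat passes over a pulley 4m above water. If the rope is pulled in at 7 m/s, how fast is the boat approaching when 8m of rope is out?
14√3/3 ≈ 8.083 m/s

rope² = x² + 4²
x = √(8² - 4²) = 4√3
dx/dt = (rope/x) · d(rope)/dt = (8/(4√3)) · (-7) = -14√3/3 m/s
The boat approaches at 14√3/3 ≈ 8.083 m/s.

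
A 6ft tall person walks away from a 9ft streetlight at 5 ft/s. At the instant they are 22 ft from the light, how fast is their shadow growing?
10 ft/s

By similar triangles: 9/(x+s) = 6/s
Solving: s = 6x/3
ds/dt = 6/3 · dx/dt = 2 · 5 = 10 ft/s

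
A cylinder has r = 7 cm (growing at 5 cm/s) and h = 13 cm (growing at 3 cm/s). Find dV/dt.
1057π cm³/s

V = πr²h
dV/dt = 2πrh·dr/dt + πr²·dh/dt
= 2π(7)(13)(5) + π(7)²(3)
= 1057π cm³/s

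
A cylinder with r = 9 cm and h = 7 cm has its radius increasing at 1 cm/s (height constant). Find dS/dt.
50π cm²/s

S = 2πrh + 2πr² (lateral + bases)
dS/dt = (2πh + 4πr)·dr/dt = (2π·7 + 4π·9)·1
= 50π cm²/s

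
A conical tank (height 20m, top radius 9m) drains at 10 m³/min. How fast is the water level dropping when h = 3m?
4000/(729π) ≈ 1.747 m/min

r/h = 9/20, so r = (9/20)h
V = (1/3)πr²h = (1/3)π((9/20)h)²h = (27/400)πh³
dV/dh = (81/400)πh²
dh/dt = (dV/dt)/(dV/dh) = -10/((81/400)π·3²) = -4000/(729π) m/min
The level is dropping at 4000/(729π) ≈ 1.747 m/min.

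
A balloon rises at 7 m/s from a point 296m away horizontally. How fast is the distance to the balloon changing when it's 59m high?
413√91097/91097 ≈ 1.368 m/s

z² = 296² + y²
z = √(296² + 59²) = √91097
dz/dt = y/z · dy/dt = 59/√91097 · 7 = 413√91097/91097 ≈ 1.368 m/s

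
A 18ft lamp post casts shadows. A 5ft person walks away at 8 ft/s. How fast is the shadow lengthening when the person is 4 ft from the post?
40/13 ft/s

By similar triangles: 18/(x+s) = 5/s
Solving: s = 5x/13
ds/dt = 5/13 · dx/dt = 5/13 · 8 = 40/13 ft/s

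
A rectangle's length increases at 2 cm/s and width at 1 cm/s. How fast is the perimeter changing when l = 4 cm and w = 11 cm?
6 cm/s

P = 2(l + w)
dP/dt = 2(dl/dt + dw/dt) = 2(2 + 1) = 6 cm/s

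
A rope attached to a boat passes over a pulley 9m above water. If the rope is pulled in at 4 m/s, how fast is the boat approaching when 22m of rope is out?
88√403/403 ≈ 4.384 m/s

rope² = x² + 9²
x = √(22² - 9²) = √403
dx/dt = (rope/x) · d(rope)/dt = (22/√403) · (-4) = -88√403/403 m/s
The boat approaches at 88√403/403 ≈ 4.384 m/s.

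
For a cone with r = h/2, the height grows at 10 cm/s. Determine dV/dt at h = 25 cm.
3125π/2 cm³/s

V = (1/3)π(h/2)²h = πh³/12
dV/dt = πh²/4 · 10
At h = 25: dV/dt = 3125π/2 cm³/s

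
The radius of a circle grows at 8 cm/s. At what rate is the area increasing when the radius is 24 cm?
384π cm²/s

A = πr²
dA/dt = 2πr · dr/dt = 2π(24)(8) = 384π cm²/s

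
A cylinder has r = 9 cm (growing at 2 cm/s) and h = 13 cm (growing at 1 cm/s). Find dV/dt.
549π cm³/s

V = πr²h
dV/dt = 2πrh·dr/dt + πr²·dh/dt
= 2π(9)(13)(2) + π(9)²(1)
= 549π cm³/s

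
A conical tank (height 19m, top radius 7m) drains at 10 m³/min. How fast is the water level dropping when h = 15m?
722/(2205π) ≈ 0.1042 m/min

r/h = 7/19, so r = (7/19)h
V = (1/3)πr²h = (1/3)π((7/19)h)²h = (49/1083)πh³
dV/dh = (49/361)πh²
dh/dt = (dV/dt)/(dV/dh) = -10/((49/361)π·15²) = -722/(2205π) m/min
The level is dropping at 722/(2205π) ≈ 0.1042 m/min.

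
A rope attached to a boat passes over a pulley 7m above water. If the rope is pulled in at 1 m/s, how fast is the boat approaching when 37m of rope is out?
37√330/660 ≈ 1.018 m/s

rope² = x² + 7²
x = √(37² - 7²) = 2√330
dx/dt = (rope/x) · d(rope)/dt = (37/(2√330)) · (-1) = -37√330/660 m/s
The boat approaches at 37√330/660 ≈ 1.018 m/s.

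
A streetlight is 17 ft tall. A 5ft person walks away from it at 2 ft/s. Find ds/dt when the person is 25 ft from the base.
5/6 ft/s

By similar triangles: 17/(x+s) = 5/s
Solving: s = 5x/12
ds/dt = 5/12 · dx/dt = 5/12 · 2 = 5/6 ft/s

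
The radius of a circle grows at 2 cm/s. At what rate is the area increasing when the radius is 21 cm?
84π cm²/s

A = πr²
dA/dt = 2πr · dr/dt = 2π(21)(2) = 84π cm²/s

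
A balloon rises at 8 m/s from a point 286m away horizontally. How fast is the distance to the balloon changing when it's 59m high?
472√85277/85277 ≈ 1.616 m/s

z² = 286² + y²
z = √(286² + 59²) = √85277
dz/dt = y/z · dy/dt = 59/√85277 · 8 = 472√85277/85277 ≈ 1.616 m/s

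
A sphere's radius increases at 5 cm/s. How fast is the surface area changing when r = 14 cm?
560π cm²/s

S = 4πr²
dS/dt = dS/dr · dr/dt = 8πr · 5
At r = 14: dS/dt = 560π cm²/s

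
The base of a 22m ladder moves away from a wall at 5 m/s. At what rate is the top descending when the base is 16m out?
40√57/57 ≈ 5.298 m/s

x² + y² = 22²
2x·dx/dt + 2y·dy/dt = 0
dy/dt = -x/y · dx/dt = -16/(2√57) · 5 = -40√57/57 m/s
The top is descending at 40√57/57 ≈ 5.298 m/s.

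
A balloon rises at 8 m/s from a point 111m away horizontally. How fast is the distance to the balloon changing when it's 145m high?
580√33346/16673 ≈ 6.352 m/s

z² = 111² + y²
z = √(111² + 145²) = √33346
dz/dt = y/z · dy/dt = 145/√33346 · 8 = 580√33346/16673 ≈ 6.352 m/s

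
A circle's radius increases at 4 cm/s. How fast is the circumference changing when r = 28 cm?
8π cm/s

C = 2πr
dC/dt = 2π · dr/dt = 2π · 4 = 8π cm/s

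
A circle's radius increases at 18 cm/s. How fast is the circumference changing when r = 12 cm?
36π cm/s

C = 2πr
dC/dt = 2π · dr/dt = 2π · 18 = 36π cm/s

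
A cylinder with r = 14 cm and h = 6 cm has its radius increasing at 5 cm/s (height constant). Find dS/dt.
340π cm²/s

S = 2πrh + 2πr² (lateral + bases)
dS/dt = (2πh + 4πr)·dr/dt = (2π·6 + 4π·14)·5
= 340π cm²/s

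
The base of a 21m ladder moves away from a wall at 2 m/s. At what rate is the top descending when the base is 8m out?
16√377/377 ≈ 0.824 m/s

x² + y² = 21²
2x·dx/dt + 2y·dy/dt = 0
dy/dt = -x/y · dx/dt = -8/√377 · 2 = -16√377/377 m/s
The top is descending at 16√377/377 ≈ 0.824 m/s.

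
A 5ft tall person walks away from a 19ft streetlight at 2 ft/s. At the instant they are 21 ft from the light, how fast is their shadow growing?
5/7 ft/s

By similar triangles: 19/(x+s) = 5/s
Solving: s = 5x/14
ds/dt = 5/14 · dx/dt = 5/14 · 2 = 5/7 ft/s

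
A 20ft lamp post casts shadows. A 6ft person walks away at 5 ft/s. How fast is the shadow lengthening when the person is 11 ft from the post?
15/7 ft/s

By similar triangles: 20/(x+s) = 6/s
Solving: s = 6x/14
ds/dt = 6/14 · dx/dt = 3/7 · 5 = 15/7 ft/s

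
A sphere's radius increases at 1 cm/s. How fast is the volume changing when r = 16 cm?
1024π cm³/s

V = (4/3)πr³
dV/dt = dV/dr · dr/dt = 4πr² · 1
At r = 16: dV/dt = 1024π cm³/s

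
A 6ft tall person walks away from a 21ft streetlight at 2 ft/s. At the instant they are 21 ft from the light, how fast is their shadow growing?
4/5 ft/s

By similar triangles: 21/(x+s) = 6/s
Solving: s = 6x/15
ds/dt = 6/15 · dx/dt = 2/5 · 2 = 4/5 ft/s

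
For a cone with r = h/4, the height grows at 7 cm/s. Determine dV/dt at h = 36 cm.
567π cm³/s

V = (1/3)π(h/4)²h = πh³/48
dV/dt = πh²/16 · 7
At h = 36: dV/dt = 567π cm³/s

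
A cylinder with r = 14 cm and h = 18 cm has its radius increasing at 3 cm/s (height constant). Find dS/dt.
276π cm²/s

S = 2πrh + 2πr² (lateral + bases)
dS/dt = (2πh + 4πr)·dr/dt = (2π·18 + 4π·14)·3
= 276π cm²/s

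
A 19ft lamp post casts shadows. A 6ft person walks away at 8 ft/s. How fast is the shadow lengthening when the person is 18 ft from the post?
48/13 ft/s

By similar triangles: 19/(x+s) = 6/s
Solving: s = 6x/13
ds/dt = 6/13 · dx/dt = 6/13 · 8 = 48/13 ft/s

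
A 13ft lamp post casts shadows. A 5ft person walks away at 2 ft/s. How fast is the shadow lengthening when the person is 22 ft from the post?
5/4 ft/s

By similar triangles: 13/(x+s) = 5/s
Solving: s = 5x/8
ds/dt = 5/8 · dx/dt = 5/8 · 2 = 5/4 ft/s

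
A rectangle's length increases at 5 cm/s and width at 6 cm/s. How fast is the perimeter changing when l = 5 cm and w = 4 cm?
22 cm/s

P = 2(l + w)
dP/dt = 2(dl/dt + dw/dt) = 2(5 + 6) = 22 cm/s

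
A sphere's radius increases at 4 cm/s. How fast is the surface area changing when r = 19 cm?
608π cm²/s

S = 4πr²
dS/dt = dS/dr · dr/dt = 8πr · 4
At r = 19: dS/dt = 608π cm²/s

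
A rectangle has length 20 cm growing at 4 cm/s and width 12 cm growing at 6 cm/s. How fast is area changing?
168 cm²/s

A = lw
dA/dt = w·dl/dt + l·dw/dt = 12·4 + 20·6 = 168 cm²/s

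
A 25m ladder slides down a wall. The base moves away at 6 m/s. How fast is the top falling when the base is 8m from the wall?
16√561/187 ≈ 2.027 m/s

x² + y² = 25²
2x·dx/dt + 2y·dy/dt = 0
dy/dt = -x/y · dx/dt = -8/√561 · 6 = -16√561/187 m/s
The top is descending at 16√561/187 ≈ 2.027 m/s.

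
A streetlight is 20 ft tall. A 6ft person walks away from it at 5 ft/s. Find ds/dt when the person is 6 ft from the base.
15/7 ft/s

By similar triangles: 20/(x+s) = 6/s
Solving: s = 6x/14
ds/dt = 6/14 · dx/dt = 3/7 · 5 = 15/7 ft/s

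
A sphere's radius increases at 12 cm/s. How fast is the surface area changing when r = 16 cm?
1536π cm²/s

S = 4πr²
dS/dt = dS/dr · dr/dt = 8πr · 12
At r = 16: dS/dt = 1536π cm²/s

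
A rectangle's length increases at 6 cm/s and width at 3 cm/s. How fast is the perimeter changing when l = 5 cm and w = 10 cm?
18 cm/s

P = 2(l + w)
dP/dt = 2(dl/dt + dw/dt) = 2(6 + 3) = 18 cm/s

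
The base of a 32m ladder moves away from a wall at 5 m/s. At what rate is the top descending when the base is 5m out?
25√111/333 ≈ 0.791 m/s

x² + y² = 32²
2x·dx/dt + 2y·dy/dt = 0
dy/dt = -x/y · dx/dt = -5/(3√111) · 5 = -25√111/333 m/s
The top is descending at 25√111/333 ≈ 0.791 m/s.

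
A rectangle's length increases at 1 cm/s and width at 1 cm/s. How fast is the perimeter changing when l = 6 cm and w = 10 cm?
4 cm/s

P = 2(l + w)
dP/dt = 2(dl/dt + dw/dt) = 2(1 + 1) = 4 cm/s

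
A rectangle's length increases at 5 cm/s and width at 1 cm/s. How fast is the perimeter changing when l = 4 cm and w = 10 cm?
12 cm/s

P = 2(l + w)
dP/dt = 2(dl/dt + dw/dt) = 2(5 + 1) = 12 cm/s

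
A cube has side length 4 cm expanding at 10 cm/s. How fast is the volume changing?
480 cm³/s

V = s³
dV/dt = 3s² · ds/dt = 3·4²·10 = 480 cm³/s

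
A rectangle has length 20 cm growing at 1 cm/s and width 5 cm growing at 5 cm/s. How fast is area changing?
105 cm²/s

A = lw
dA/dt = w·dl/dt + l·dw/dt = 5·1 + 20·5 = 105 cm²/s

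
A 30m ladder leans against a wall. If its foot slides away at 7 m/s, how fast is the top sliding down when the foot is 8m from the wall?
28√209/209 ≈ 1.937 m/s

x² + y² = 30²
2x·dx/dt + 2y·dy/dt = 0
dy/dt = -x/y · dx/dt = -8/(2√209) · 7 = -28√209/209 m/s
The top is descending at 28√209/209 ≈ 1.937 m/s.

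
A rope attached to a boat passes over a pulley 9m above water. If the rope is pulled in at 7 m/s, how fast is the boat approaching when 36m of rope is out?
28√15/15 ≈ 7.23 m/s

rope² = x² + 9²
x = √(36² - 9²) = 9√15
dx/dt = (rope/x) · d(rope)/dt = (36/(9√15)) · (-7) = -28√15/15 m/s
The boat approaches at 28√15/15 ≈ 7.23 m/s.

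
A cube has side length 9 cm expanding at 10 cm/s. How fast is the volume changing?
2430 cm³/s

V = s³
dV/dt = 3s² · ds/dt = 3·9²·10 = 2430 cm³/s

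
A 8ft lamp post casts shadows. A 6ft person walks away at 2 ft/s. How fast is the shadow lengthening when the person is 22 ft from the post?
6 ft/s

By similar triangles: 8/(x+s) = 6/s
Solving: s = 6x/2
ds/dt = 6/2 · dx/dt = 3 · 2 = 6 ft/s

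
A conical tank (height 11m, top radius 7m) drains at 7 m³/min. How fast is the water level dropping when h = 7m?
121/(343π) ≈ 0.1123 m/min

r/h = 7/11, so r = (7/11)h
V = (1/3)πr²h = (1/3)π((7/11)h)²h = (49/363)πh³
dV/dh = (49/121)πh²
dh/dt = (dV/dt)/(dV/dh) = -7/((49/121)π·7²) = -121/(343π) m/min
The level is dropping at 121/(343π) ≈ 0.1123 m/min.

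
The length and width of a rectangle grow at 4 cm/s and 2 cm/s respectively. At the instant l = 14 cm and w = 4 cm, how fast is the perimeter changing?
12 cm/s

P = 2(l + w)
dP/dt = 2(dl/dt + dw/dt) = 2(4 + 2) = 12 cm/s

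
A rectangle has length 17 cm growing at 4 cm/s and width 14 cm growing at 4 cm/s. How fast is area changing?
124 cm²/s

A = lw
dA/dt = w·dl/dt + l·dw/dt = 14·4 + 17·4 = 124 cm²/s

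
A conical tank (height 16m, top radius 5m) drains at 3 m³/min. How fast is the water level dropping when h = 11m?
768/(3025π) ≈ 0.08081 m/min

r/h = 5/16, so r = (5/16)h
V = (1/3)πr²h = (1/3)π((5/16)h)²h = (25/768)πh³
dV/dh = (25/256)πh²
dh/dt = (dV/dt)/(dV/dh) = -3/((25/256)π·11²) = -768/(3025π) m/min
The level is dropping at 768/(3025π) ≈ 0.08081 m/min.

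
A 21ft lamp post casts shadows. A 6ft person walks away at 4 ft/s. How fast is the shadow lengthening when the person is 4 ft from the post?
8/5 ft/s

By similar triangles: 21/(x+s) = 6/s
Solving: s = 6x/15
ds/dt = 6/15 · dx/dt = 2/5 · 4 = 8/5 ft/s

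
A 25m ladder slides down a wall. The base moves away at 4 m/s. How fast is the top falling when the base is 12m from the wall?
48√481/481 ≈ 2.189 m/s

x² + y² = 25²
2x·dx/dt + 2y·dy/dt = 0
dy/dt = -x/y · dx/dt = -12/√481 · 4 = -48√481/481 m/s
The top is descending at 48√481/481 ≈ 2.189 m/s.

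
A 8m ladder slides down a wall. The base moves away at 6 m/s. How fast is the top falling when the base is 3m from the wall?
18√55/55 ≈ 2.427 m/s

x² + y² = 8²
2x·dx/dt + 2y·dy/dt = 0
dy/dt = -x/y · dx/dt = -3/√55 · 6 = -18√55/55 m/s
The top is descending at 18√55/55 ≈ 2.427 m/s.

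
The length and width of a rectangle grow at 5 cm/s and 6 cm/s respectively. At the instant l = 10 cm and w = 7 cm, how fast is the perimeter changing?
22 cm/s

P = 2(l + w)
dP/dt = 2(dl/dt + dw/dt) = 2(5 + 6) = 22 cm/s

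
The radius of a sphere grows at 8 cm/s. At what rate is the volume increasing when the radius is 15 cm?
7200π cm³/s

V = (4/3)πr³
dV/dt = dV/dr · dr/dt = 4πr² · 8
At r = 15: dV/dt = 7200π cm³/s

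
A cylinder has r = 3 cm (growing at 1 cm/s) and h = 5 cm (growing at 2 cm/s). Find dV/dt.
48π cm³/s

V = πr²h
dV/dt = 2πrh·dr/dt + πr²·dh/dt
= 2π(3)(5)(1) + π(3)²(2)
= 48π cm³/s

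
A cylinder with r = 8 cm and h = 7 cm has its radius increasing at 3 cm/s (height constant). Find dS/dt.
138π cm²/s

S = 2πrh + 2πr² (lateral + bases)
dS/dt = (2πh + 4πr)·dr/dt = (2π·7 + 4π·8)·3
= 138π cm²/s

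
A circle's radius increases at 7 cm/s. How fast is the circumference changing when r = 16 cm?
14π cm/s

C = 2πr
dC/dt = 2π · dr/dt = 2π · 7 = 14π cm/s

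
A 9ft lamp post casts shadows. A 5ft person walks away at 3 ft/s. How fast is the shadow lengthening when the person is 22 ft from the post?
15/4 ft/s

By similar triangles: 9/(x+s) = 5/s
Solving: s = 5x/4
ds/dt = 5/4 · dx/dt = 5/4 · 3 = 15/4 ft/s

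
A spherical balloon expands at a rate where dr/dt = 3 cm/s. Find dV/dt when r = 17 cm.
3468π cm³/s

V = (4/3)πr³
dV/dt = dV/dr · dr/dt = 4πr² · 3
At r = 17: dV/dt = 3468π cm³/s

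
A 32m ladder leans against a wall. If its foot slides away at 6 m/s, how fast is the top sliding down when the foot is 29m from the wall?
58√183/61 ≈ 12.86 m/s

x² + y² = 32²
2x·dx/dt + 2y·dy/dt = 0
dy/dt = -x/y · dx/dt = -29/√183 · 6 = -58√183/61 m/s
The top is descending at 58√183/61 ≈ 12.86 m/s.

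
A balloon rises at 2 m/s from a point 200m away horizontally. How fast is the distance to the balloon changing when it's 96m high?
24√769/769 ≈ 0.8655 m/s

z² = 200² + y²
z = √(200² + 96²) = 8√769
dz/dt = y/z · dy/dt = 96/(8√769) · 2 = 24√769/769 ≈ 0.8655 m/s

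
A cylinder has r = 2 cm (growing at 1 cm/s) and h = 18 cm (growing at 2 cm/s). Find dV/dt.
80π cm³/s

V = πr²h
dV/dt = 2πrh·dr/dt + πr²·dh/dt
= 2π(2)(18)(1) + π(2)²(2)
= 80π cm³/s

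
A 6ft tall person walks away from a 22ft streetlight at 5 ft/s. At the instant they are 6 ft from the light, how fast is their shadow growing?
15/8 ft/s

By similar triangles: 22/(x+s) = 6/s
Solving: s = 6x/16
ds/dt = 6/16 · dx/dt = 3/8 · 5 = 15/8 ft/s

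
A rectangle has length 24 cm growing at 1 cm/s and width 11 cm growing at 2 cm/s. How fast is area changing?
59 cm²/s

A = lw
dA/dt = w·dl/dt + l·dw/dt = 11·1 + 24·2 = 59 cm²/s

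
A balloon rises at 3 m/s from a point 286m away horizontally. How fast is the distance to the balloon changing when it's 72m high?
108√21745/21745 ≈ 0.7324 m/s

z² = 286² + y²
z = √(286² + 72²) = 2√21745
dz/dt = y/z · dy/dt = 72/(2√21745) · 3 = 108√21745/21745 ≈ 0.7324 m/s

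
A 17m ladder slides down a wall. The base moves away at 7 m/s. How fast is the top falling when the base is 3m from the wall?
3√70/20 ≈ 1.255 m/s

x² + y² = 17²
2x·dx/dt + 2y·dy/dt = 0
dy/dt = -x/y · dx/dt = -3/(2√70) · 7 = -3√70/20 m/s
The top is descending at 3√70/20 ≈ 1.255 m/s.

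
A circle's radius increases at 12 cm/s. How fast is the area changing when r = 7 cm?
168π cm²/s

A = πr²
dA/dt = 2πr · dr/dt = 2π(7)(12) = 168π cm²/s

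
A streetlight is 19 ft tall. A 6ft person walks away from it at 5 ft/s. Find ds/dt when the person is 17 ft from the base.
30/13 ft/s

By similar triangles: 19/(x+s) = 6/s
Solving: s = 6x/13
ds/dt = 6/13 · dx/dt = 6/13 · 5 = 30/13 ft/s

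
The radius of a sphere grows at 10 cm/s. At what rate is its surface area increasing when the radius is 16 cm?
1280π cm²/s

S = 4πr²
dS/dt = dS/dr · dr/dt = 8πr · 10
At r = 16: dS/dt = 1280π cm²/s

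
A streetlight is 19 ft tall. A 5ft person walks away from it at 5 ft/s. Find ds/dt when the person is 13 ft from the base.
25/14 ft/s

By similar triangles: 19/(x+s) = 5/s
Solving: s = 5x/14
ds/dt = 5/14 · dx/dt = 5/14 · 5 = 25/14 ft/s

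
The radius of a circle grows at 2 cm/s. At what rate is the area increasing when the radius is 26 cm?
104π cm²/s

A = πr²
dA/dt = 2πr · dr/dt = 2π(26)(2) = 104π cm²/s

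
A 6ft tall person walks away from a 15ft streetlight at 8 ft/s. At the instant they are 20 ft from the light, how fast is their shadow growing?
16/3 ft/s

By similar triangles: 15/(x+s) = 6/s
Solving: s = 6x/9
ds/dt = 6/9 · dx/dt = 2/3 · 8 = 16/3 ft/s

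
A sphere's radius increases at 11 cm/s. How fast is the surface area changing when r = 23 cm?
2024π cm²/s

S = 4πr²
dS/dt = dS/dr · dr/dt = 8πr · 11
At r = 23: dS/dt = 2024π cm²/s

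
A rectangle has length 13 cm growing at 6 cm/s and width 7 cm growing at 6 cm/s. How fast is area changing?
120 cm²/s

A = lw
dA/dt = w·dl/dt + l·dw/dt = 7·6 + 13·6 = 120 cm²/s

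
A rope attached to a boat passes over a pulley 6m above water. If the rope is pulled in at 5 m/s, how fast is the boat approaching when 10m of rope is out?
25/4 = 6.25 m/s

rope² = x² + 6²
x = √(10² - 6²) = 8
dx/dt = (rope/x) · d(rope)/dt = (10/8) · (-5) = -25/4 m/s
The boat approaches at 25/4 = 6.25 m/s.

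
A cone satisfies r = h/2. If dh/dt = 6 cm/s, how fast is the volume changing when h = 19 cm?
1083π/2 cm³/s

V = (1/3)π(h/2)²h = πh³/12
dV/dt = πh²/4 · 6
At h = 19: dV/dt = 1083π/2 cm³/s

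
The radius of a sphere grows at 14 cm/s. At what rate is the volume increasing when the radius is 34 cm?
64736π cm³/s

V = (4/3)πr³
dV/dt = dV/dr · dr/dt = 4πr² · 14
At r = 34: dV/dt = 64736π cm³/s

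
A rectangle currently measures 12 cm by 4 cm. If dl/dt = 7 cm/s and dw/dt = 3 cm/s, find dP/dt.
20 cm/s

P = 2(l + w)
dP/dt = 2(dl/dt + dw/dt) = 2(7 + 3) = 20 cm/s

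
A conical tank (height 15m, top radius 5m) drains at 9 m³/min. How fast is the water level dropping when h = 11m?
81/(121π) ≈ 0.2131 m/min

r/h = 5/15, so r = (1/3)h
V = (1/3)πr²h = (1/3)π((1/3)h)²h = (1/27)πh³
dV/dh = (1/9)πh²
dh/dt = (dV/dt)/(dV/dh) = -9/((1/9)π·11²) = -81/(121π) m/min
The level is dropping at 81/(121π) ≈ 0.2131 m/min.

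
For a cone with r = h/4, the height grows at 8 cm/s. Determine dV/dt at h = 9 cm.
81π/2 cm³/s

V = (1/3)π(h/4)²h = πh³/48
dV/dt = πh²/16 · 8
At h = 9: dV/dt = 81π/2 cm³/s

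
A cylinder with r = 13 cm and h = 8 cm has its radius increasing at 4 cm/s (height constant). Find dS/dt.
272π cm²/s

S = 2πrh + 2πr² (lateral + bases)
dS/dt = (2πh + 4πr)·dr/dt = (2π·8 + 4π·13)·4
= 272π cm²/s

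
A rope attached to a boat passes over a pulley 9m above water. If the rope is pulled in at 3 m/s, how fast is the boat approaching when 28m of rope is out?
84√703/703 ≈ 3.168 m/s

rope² = x² + 9²
x = √(28² - 9²) = √703
dx/dt = (rope/x) · d(rope)/dt = (28/√703) · (-3) = -84√703/703 m/s
The boat approaches at 84√703/703 ≈ 3.168 m/s.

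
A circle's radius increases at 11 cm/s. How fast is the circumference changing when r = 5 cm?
22π cm/s

C = 2πr
dC/dt = 2π · dr/dt = 2π · 11 = 22π cm/s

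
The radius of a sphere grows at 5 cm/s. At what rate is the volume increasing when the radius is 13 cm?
3380π cm³/s

V = (4/3)πr³
dV/dt = dV/dr · dr/dt = 4πr² · 5
At r = 13: dV/dt = 3380π cm³/s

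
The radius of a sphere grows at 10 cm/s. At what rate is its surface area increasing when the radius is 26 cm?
2080π cm²/s

S = 4πr²
dS/dt = dS/dr · dr/dt = 8πr · 10
At r = 26: dS/dt = 2080π cm²/s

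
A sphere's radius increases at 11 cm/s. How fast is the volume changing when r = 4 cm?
704π cm³/s

V = (4/3)πr³
dV/dt = dV/dr · dr/dt = 4πr² · 11
At r = 4: dV/dt = 704π cm³/s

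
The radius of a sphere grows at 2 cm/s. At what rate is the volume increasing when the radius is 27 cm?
5832π cm³/s

V = (4/3)πr³
dV/dt = dV/dr · dr/dt = 4πr² · 2
At r = 27: dV/dt = 5832π cm³/s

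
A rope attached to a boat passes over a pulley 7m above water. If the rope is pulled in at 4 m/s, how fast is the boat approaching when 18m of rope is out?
72√11/55 ≈ 4.342 m/s

rope² = x² + 7²
x = √(18² - 7²) = 5√11
dx/dt = (rope/x) · d(rope)/dt = (18/(5√11)) · (-4) = -72√11/55 m/s
The boat approaches at 72√11/55 ≈ 4.342 m/s.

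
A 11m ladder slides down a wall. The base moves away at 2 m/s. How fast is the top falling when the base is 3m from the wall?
3√7/14 ≈ 0.5669 m/s

x² + y² = 11²
2x·dx/dt + 2y·dy/dt = 0
dy/dt = -x/y · dx/dt = -3/(4√7) · 2 = -3√7/14 m/s
The top is descending at 3√7/14 ≈ 0.5669 m/s.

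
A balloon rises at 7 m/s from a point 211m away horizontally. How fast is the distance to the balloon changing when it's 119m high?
833√58682/58682 ≈ 3.439 m/s

z² = 211² + y²
z = √(211² + 119²) = √58682
dz/dt = y/z · dy/dt = 119/√58682 · 7 = 833√58682/58682 ≈ 3.439 m/s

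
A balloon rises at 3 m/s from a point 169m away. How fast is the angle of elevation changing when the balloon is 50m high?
0.016323 rad/s

tan(θ) = y/169
sec²(θ) · dθ/dt = (1/169) · dy/dt
dθ/dt = cos²(θ)/169 · 3 = 169/(169² + 50²) · 3
dθ/dt = 0.016323 rad/s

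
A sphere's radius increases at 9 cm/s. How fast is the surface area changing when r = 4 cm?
288π cm²/s

S = 4πr²
dS/dt = dS/dr · dr/dt = 8πr · 9
At r = 4: dS/dt = 288π cm²/s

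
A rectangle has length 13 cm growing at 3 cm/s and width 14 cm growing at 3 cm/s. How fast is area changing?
81 cm²/s

A = lw
dA/dt = w·dl/dt + l·dw/dt = 14·3 + 13·3 = 81 cm²/s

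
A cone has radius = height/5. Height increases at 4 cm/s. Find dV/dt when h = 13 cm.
676π/25 cm³/s

V = (1/3)π(h/5)²h = πh³/75
dV/dt = πh²/25 · 4
At h = 13: dV/dt = 676π/25 cm³/s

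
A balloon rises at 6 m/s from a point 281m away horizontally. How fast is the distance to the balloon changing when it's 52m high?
312√81665/81665 ≈ 1.092 m/s

z² = 281² + y²
z = √(281² + 52²) = √81665
dz/dt = y/z · dy/dt = 52/√81665 · 6 = 312√81665/81665 ≈ 1.092 m/s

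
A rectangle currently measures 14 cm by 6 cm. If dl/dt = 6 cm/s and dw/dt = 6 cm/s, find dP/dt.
24 cm/s

P = 2(l + w)
dP/dt = 2(dl/dt + dw/dt) = 2(6 + 6) = 24 cm/s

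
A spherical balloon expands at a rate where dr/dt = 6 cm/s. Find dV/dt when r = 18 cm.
7776π cm³/s

V = (4/3)πr³
dV/dt = dV/dr · dr/dt = 4πr² · 6
At r = 18: dV/dt = 7776π cm³/s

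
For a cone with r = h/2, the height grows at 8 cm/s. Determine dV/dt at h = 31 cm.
1922π cm³/s

V = (1/3)π(h/2)²h = πh³/12
dV/dt = πh²/4 · 8
At h = 31: dV/dt = 1922π cm³/s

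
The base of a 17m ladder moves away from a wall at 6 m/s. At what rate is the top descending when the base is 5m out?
5√66/22 ≈ 1.846 m/s

x² + y² = 17²
2x·dx/dt + 2y·dy/dt = 0
dy/dt = -x/y · dx/dt = -5/(2√66) · 6 = -5√66/22 m/s
The top is descending at 5√66/22 ≈ 1.846 m/s.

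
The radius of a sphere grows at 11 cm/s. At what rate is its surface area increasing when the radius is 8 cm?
704π cm²/s

S = 4πr²
dS/dt = dS/dr · dr/dt = 8πr · 11
At r = 8: dS/dt = 704π cm²/s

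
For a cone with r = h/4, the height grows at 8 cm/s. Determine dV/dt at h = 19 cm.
361π/2 cm³/s

V = (1/3)π(h/4)²h = πh³/48
dV/dt = πh²/16 · 8
At h = 19: dV/dt = 361π/2 cm³/s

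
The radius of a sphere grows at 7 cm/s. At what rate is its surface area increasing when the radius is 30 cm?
1680π cm²/s

S = 4πr²
dS/dt = dS/dr · dr/dt = 8πr · 7
At r = 30: dS/dt = 1680π cm²/s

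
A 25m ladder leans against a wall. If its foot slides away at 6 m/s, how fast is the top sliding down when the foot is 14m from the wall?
28√429/143 ≈ 4.056 m/s

x² + y² = 25²
2x·dx/dt + 2y·dy/dt = 0
dy/dt = -x/y · dx/dt = -14/√429 · 6 = -28√429/143 m/s
The top is descending at 28√429/143 ≈ 4.056 m/s.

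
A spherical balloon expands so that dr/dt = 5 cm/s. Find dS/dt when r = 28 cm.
1120π cm²/s

S = 4πr²
dS/dt = dS/dr · dr/dt = 8πr · 5
At r = 28: dS/dt = 1120π cm²/s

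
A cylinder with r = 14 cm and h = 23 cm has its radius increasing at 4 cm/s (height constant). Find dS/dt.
408π cm²/s

S = 2πrh + 2πr² (lateral + bases)
dS/dt = (2πh + 4πr)·dr/dt = (2π·23 + 4π·14)·4
= 408π cm²/s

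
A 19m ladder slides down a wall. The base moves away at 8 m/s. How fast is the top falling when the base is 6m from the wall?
48√13/65 ≈ 2.663 m/s

x² + y² = 19²
2x·dx/dt + 2y·dy/dt = 0
dy/dt = -x/y · dx/dt = -6/(5√13) · 8 = -48√13/65 m/s
The top is descending at 48√13/65 ≈ 2.663 m/s.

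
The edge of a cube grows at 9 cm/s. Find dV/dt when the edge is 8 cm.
1728 cm³/s

V = s³
dV/dt = 3s² · ds/dt = 3·8²·9 = 1728 cm³/s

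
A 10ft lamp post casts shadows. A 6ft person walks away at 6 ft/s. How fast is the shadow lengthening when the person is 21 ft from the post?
9 ft/s

By similar triangles: 10/(x+s) = 6/s
Solving: s = 6x/4
ds/dt = 6/4 · dx/dt = 3/2 · 6 = 9 ft/s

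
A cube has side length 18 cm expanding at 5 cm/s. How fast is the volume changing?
4860 cm³/s

V = s³
dV/dt = 3s² · ds/dt = 3·18²·5 = 4860 cm³/s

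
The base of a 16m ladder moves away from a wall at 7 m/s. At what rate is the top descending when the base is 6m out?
21√55/55 ≈ 2.832 m/s

x² + y² = 16²
2x·dx/dt + 2y·dy/dt = 0
dy/dt = -x/y · dx/dt = -6/(2√55) · 7 = -21√55/55 m/s
The top is descending at 21√55/55 ≈ 2.832 m/s.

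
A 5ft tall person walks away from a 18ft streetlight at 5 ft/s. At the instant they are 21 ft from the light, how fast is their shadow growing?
25/13 ft/s

By similar triangles: 18/(x+s) = 5/s
Solving: s = 5x/13
ds/dt = 5/13 · dx/dt = 5/13 · 5 = 25/13 ft/s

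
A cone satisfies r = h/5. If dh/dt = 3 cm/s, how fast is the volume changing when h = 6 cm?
108π/25 cm³/s

V = (1/3)π(h/5)²h = πh³/75
dV/dt = πh²/25 · 3
At h = 6: dV/dt = 108π/25 cm³/s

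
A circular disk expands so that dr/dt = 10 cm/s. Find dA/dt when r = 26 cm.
520π cm²/s

A = πr²
dA/dt = 2πr · dr/dt = 2π(26)(10) = 520π cm²/s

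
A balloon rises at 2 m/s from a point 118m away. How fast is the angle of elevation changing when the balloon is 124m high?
0.008055 rad/s

tan(θ) = y/118
sec²(θ) · dθ/dt = (1/118) · dy/dt
dθ/dt = cos²(θ)/118 · 2 = 118/(118² + 124²) · 2
dθ/dt = 0.008055 rad/s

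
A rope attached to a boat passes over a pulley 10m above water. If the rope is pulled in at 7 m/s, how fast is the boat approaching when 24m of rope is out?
12√119/17 ≈ 7.7 m/s

rope² = x² + 10²
x = √(24² - 10²) = 2√119
dx/dt = (rope/x) · d(rope)/dt = (24/(2√119)) · (-7) = -12√119/17 m/s
The boat approaches at 12√119/17 ≈ 7.7 m/s.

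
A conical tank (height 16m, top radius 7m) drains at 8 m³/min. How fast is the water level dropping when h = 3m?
2048/(441π) ≈ 1.478 m/min

r/h = 7/16, so r = (7/16)h
V = (1/3)πr²h = (1/3)π((7/16)h)²h = (49/768)πh³
dV/dh = (49/256)πh²
dh/dt = (dV/dt)/(dV/dh) = -8/((49/256)π·3²) = -2048/(441π) m/min
The level is dropping at 2048/(441π) ≈ 1.478 m/min.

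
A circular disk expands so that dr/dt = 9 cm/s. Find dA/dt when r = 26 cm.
468π cm²/s

A = πr²
dA/dt = 2πr · dr/dt = 2π(26)(9) = 468π cm²/s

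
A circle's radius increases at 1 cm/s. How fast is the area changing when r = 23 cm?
46π cm²/s

A = πr²
dA/dt = 2πr · dr/dt = 2π(23)(1) = 46π cm²/s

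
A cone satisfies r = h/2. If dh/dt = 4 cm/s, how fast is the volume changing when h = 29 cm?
841π cm³/s

V = (1/3)π(h/2)²h = πh³/12
dV/dt = πh²/4 · 4
At h = 29: dV/dt = 841π cm³/s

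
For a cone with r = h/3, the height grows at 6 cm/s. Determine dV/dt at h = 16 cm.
512π/3 cm³/s

V = (1/3)π(h/3)²h = πh³/27
dV/dt = πh²/9 · 6
At h = 16: dV/dt = 512π/3 cm³/s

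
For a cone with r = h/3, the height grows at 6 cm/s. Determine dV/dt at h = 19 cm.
722π/3 cm³/s

V = (1/3)π(h/3)²h = πh³/27
dV/dt = πh²/9 · 6
At h = 19: dV/dt = 722π/3 cm³/s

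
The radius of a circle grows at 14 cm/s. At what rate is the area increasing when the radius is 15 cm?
420π cm²/s

A = πr²
dA/dt = 2πr · dr/dt = 2π(15)(14) = 420π cm²/s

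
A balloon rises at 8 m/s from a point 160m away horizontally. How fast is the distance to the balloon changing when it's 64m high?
16√29/29 ≈ 2.971 m/s

z² = 160² + y²
z = √(160² + 64²) = 32√29
dz/dt = y/z · dy/dt = 64/(32√29) · 8 = 16√29/29 ≈ 2.971 m/s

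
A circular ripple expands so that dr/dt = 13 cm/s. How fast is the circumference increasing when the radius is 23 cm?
26π cm/s

C = 2πr
dC/dt = 2π · dr/dt = 2π · 13 = 26π cm/s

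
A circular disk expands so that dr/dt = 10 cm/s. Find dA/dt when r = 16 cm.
320π cm²/s

A = πr²
dA/dt = 2πr · dr/dt = 2π(16)(10) = 320π cm²/s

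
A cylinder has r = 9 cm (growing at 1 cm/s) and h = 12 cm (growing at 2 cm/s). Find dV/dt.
378π cm³/s

V = πr²h
dV/dt = 2πrh·dr/dt + πr²·dh/dt
= 2π(9)(12)(1) + π(9)²(2)
= 378π cm³/s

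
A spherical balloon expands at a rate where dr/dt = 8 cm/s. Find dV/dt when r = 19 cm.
11552π cm³/s

V = (4/3)πr³
dV/dt = dV/dr · dr/dt = 4πr² · 8
At r = 19: dV/dt = 11552π cm³/s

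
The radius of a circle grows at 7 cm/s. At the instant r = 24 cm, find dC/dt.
14π cm/s

C = 2πr
dC/dt = 2π · dr/dt = 2π · 7 = 14π cm/s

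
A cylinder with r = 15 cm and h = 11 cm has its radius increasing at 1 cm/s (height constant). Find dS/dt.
82π cm²/s

S = 2πrh + 2πr² (lateral + bases)
dS/dt = (2πh + 4πr)·dr/dt = (2π·11 + 4π·15)·1
= 82π cm²/s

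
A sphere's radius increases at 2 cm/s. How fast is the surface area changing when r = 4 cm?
64π cm²/s

S = 4πr²
dS/dt = dS/dr · dr/dt = 8πr · 2
At r = 4: dS/dt = 64π cm²/s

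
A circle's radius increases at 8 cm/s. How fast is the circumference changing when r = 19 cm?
16π cm/s

C = 2πr
dC/dt = 2π · dr/dt = 2π · 8 = 16π cm/s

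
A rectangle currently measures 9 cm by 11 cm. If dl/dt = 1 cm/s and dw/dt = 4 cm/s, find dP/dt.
10 cm/s

P = 2(l + w)
dP/dt = 2(dl/dt + dw/dt) = 2(1 + 4) = 10 cm/s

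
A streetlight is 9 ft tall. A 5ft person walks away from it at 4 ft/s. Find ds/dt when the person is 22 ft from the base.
5 ft/s

By similar triangles: 9/(x+s) = 5/s
Solving: s = 5x/4
ds/dt = 5/4 · dx/dt = 5/4 · 4 = 5 ft/s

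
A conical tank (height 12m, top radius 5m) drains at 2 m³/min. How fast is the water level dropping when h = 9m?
32/(225π) ≈ 0.04527 m/min

r/h = 5/12, so r = (5/12)h
V = (1/3)πr²h = (1/3)π((5/12)h)²h = (25/432)πh³
dV/dh = (25/144)πh²
dh/dt = (dV/dt)/(dV/dh) = -2/((25/144)π·9²) = -32/(225π) m/min
The level is dropping at 32/(225π) ≈ 0.04527 m/min.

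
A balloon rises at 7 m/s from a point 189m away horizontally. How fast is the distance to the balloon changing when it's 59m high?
413√39202/39202 ≈ 2.086 m/s

z² = 189² + y²
z = √(189² + 59²) = √39202
dz/dt = y/z · dy/dt = 59/√39202 · 7 = 413√39202/39202 ≈ 2.086 m/s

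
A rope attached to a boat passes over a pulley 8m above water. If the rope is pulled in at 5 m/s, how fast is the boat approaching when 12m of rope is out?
3√5 ≈ 6.708 m/s

rope² = x² + 8²
x = √(12² - 8²) = 4√5
dx/dt = (rope/x) · d(rope)/dt = (12/(4√5)) · (-5) = -3√5 m/s
The boat approaches at 3√5 ≈ 6.708 m/s.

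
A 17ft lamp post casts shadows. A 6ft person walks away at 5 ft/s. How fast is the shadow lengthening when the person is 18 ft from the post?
30/11 ft/s

By similar triangles: 17/(x+s) = 6/s
Solving: s = 6x/11
ds/dt = 6/11 · dx/dt = 6/11 · 5 = 30/11 ft/s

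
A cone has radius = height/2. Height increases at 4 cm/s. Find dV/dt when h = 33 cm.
1089π cm³/s

V = (1/3)π(h/2)²h = πh³/12
dV/dt = πh²/4 · 4
At h = 33: dV/dt = 1089π cm³/s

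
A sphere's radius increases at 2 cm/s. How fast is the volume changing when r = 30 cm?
7200π cm³/s

V = (4/3)πr³
dV/dt = dV/dr · dr/dt = 4πr² · 2
At r = 30: dV/dt = 7200π cm³/s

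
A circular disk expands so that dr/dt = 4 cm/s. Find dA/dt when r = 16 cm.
128π cm²/s

A = πr²
dA/dt = 2πr · dr/dt = 2π(16)(4) = 128π cm²/s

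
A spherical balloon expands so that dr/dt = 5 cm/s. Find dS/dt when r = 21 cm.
840π cm²/s

S = 4πr²
dS/dt = dS/dr · dr/dt = 8πr · 5
At r = 21: dS/dt = 840π cm²/s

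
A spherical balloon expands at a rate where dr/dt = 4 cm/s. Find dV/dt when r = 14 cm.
3136π cm³/s

V = (4/3)πr³
dV/dt = dV/dr · dr/dt = 4πr² · 4
At r = 14: dV/dt = 3136π cm³/s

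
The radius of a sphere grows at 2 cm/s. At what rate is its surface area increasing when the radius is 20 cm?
320π cm²/s

S = 4πr²
dS/dt = dS/dr · dr/dt = 8πr · 2
At r = 20: dS/dt = 320π cm²/s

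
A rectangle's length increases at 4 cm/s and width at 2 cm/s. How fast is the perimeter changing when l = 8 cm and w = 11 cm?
12 cm/s

P = 2(l + w)
dP/dt = 2(dl/dt + dw/dt) = 2(4 + 2) = 12 cm/s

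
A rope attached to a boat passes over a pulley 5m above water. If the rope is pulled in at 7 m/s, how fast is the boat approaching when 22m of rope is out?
154√51/153 ≈ 7.188 m/s

rope² = x² + 5²
x = √(22² - 5²) = 3√51
dx/dt = (rope/x) · d(rope)/dt = (22/(3√51)) · (-7) = -154√51/153 m/s
The boat approaches at 154√51/153 ≈ 7.188 m/s.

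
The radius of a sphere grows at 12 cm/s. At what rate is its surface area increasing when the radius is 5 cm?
480π cm²/s

S = 4πr²
dS/dt = dS/dr · dr/dt = 8πr · 12
At r = 5: dS/dt = 480π cm²/s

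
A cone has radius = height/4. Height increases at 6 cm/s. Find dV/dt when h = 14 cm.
147π/2 cm³/s

V = (1/3)π(h/4)²h = πh³/48
dV/dt = πh²/16 · 6
At h = 14: dV/dt = 147π/2 cm³/s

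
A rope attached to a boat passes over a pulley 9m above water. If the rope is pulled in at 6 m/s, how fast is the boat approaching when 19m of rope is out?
57√70/70 ≈ 6.813 m/s

rope² = x² + 9²
x = √(19² - 9²) = 2√70
dx/dt = (rope/x) · d(rope)/dt = (19/(2√70)) · (-6) = -57√70/70 m/s
The boat approaches at 57√70/70 ≈ 6.813 m/s.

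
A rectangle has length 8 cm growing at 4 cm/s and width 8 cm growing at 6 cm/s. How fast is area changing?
80 cm²/s

A = lw
dA/dt = w·dl/dt + l·dw/dt = 8·4 + 8·6 = 80 cm²/s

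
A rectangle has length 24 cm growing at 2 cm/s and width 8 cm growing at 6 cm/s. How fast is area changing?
160 cm²/s

A = lw
dA/dt = w·dl/dt + l·dw/dt = 8·2 + 24·6 = 160 cm²/s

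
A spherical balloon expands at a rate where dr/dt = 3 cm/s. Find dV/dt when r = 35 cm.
14700π cm³/s

V = (4/3)πr³
dV/dt = dV/dr · dr/dt = 4πr² · 3
At r = 35: dV/dt = 14700π cm³/s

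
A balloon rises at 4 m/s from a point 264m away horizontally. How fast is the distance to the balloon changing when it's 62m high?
124√18385/18385 ≈ 0.9145 m/s

z² = 264² + y²
z = √(264² + 62²) = 2√18385
dz/dt = y/z · dy/dt = 62/(2√18385) · 4 = 124√18385/18385 ≈ 0.9145 m/s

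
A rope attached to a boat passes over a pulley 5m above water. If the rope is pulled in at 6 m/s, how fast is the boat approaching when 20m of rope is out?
8√15/5 ≈ 6.197 m/s

rope² = x² + 5²
x = √(20² - 5²) = 5√15
dx/dt = (rope/x) · d(rope)/dt = (20/(5√15)) · (-6) = -8√15/5 m/s
The boat approaches at 8√15/5 ≈ 6.197 m/s.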